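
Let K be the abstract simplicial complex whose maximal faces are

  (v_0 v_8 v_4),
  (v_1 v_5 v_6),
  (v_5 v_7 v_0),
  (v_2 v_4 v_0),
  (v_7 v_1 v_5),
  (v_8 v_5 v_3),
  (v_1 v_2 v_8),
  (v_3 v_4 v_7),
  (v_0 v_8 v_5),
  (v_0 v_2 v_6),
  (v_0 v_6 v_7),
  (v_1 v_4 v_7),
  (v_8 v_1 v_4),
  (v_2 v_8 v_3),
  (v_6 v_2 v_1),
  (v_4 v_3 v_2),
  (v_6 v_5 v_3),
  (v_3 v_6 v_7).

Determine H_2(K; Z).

H_2 = 0.

Take the total order v_0 < v_1 < v_2 < v_3 < v_4 < v_5 < v_6 < v_7 < v_8 on the vertex set. Then K (dimension 2) consists of the simplices:

  0-simplices (9): [v_0], [v_1], [v_2], [v_3], [v_4], [v_5], [v_6], [v_7], [v_8]
  1-simplices (27): (27 of them)
  2-simplices (18): (18 of them)

giving chain groups C_0 ≅ Z^9, C_1 ≅ Z^27, C_2 ≅ Z^18.

Boundary ∂_1: C_1 → C_0 is given by ∂[p,q] = [q] − [p]. For instance
  ∂[v_1,v_2] = [v_2] − [v_1].
The 9×27 boundary matrix has rank 8 and Smith normal form diag(1,1,1,1,1,1,1,1).

∂_2: C_2 → C_1 acts by ∂[p,q,r] = [q,r] − [p,r] + [p,q]. For instance
  ∂[v_3,v_6,v_7] = [v_6,v_7] − [v_3,v_7] + [v_3,v_6],
  ∂[v_1,v_5,v_6] = [v_5,v_6] − [v_1,v_6] + [v_1,v_5].
This gives a 27×18 integer matrix of rank 18; reducing to Smith normal form yields diagonal entries (1,1,1,1,1,1,1,1,1,1,1,1,1,1,1,1,1,2).

Computing H_k = (kernel of ∂_k) / (image of ∂_{k+1}):

  H_2: rank ker ∂_2 − rank ∂_3 = (18 − 18) − 0 = 0, and there is no ∂_3, so H_2 = 0.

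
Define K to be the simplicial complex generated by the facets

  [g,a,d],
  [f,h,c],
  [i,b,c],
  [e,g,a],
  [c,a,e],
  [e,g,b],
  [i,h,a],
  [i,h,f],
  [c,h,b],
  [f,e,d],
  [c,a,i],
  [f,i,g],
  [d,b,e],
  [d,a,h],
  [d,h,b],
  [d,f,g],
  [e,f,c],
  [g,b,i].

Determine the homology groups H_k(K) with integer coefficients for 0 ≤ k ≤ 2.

H_0 = Z,  H_1 = Z ⊕ Z/2Z,  H_2 = 0.

Fix the vertex order a < b < c < d < e < f < g < h < i and write every simplex with vertices in increasing order. Then dim K = 2 and the simplices of K are:

  0-simplices (9): a, b, c, d, e, f, g, h, i
  1-simplices (27): ac, ad, ae, ag, ah, ai, bc, bd, be, bg, bh, bi, ce, cf, ch, ci, de, df, dg, dh, ef, eg, fg, fh, fi, gi, hi
  2-simplices (18): ace, aci, adg, adh, aeg, ahi, bch, bci, bde, bdh, beg, bgi, cef, cfh, def, dfg, fgi, fhi

Hence C_0 ≅ Z^9, C_1 ≅ Z^27, C_2 ≅ Z^18.

The boundary map ∂_1: C_1 → C_0 sends each edge [p,q] (with p < q) to q − p. For instance
  ∂df = f − d.
The 9×27 boundary matrix has rank 8 and Smith normal form diag(1,1,1,1,1,1,1,1).

Boundary ∂_2: C_2 → C_1 acts by ∂[p,q,r] = [q,r] − [p,r] + [p,q]. For instance
  ∂adg = dg − ag + ad,
  ∂aeg = eg − ag + ae.
The resulting 27×18 matrix has rank 18, and its Smith normal form has invariant factors (1,1,1,1,1,1,1,1,1,1,1,1,1,1,1,1,1,2).

Computing H_k = (kernel of ∂_k) / (image of ∂_{k+1}):

  H_0: rank C_0 − rank ∂_1 = 9 − 8 = 1, and the invariant factors of ∂_1 are all 1, so H_0 = Z.
  H_1: rank ker ∂_1 − rank ∂_2 = (27 − 8) − 18 = 1, and ∂_2 has invariant factor 2 > 1, so H_1 = Z ⊕ Z/2Z.
  H_2: rank ker ∂_2 − rank ∂_3 = (18 − 18) − 0 = 0, and there is no ∂_3, so H_2 = 0.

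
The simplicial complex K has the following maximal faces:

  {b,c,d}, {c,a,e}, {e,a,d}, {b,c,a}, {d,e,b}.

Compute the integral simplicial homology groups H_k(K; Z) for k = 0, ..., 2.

We work with the vertex ordering a < b < c < d < e. The simplices of K, each written with vertices in increasing order, are:

  0-simplices (5): a, b, c, d, e
  1-simplices (10): ab, ac, ad, ae, bc, bd, be, cd, ce, de
  2-simplices (5): abc, ace, ade, bcd, bde

so the chain groups are C_0 ≅ Z^5, C_1 ≅ Z^10, C_2 ≅ Z^5.

∂_1: C_1 → C_0 sends each edge [p,q] (with p < q) to q − p. For instance
  ∂ce = e − c.
This gives a 5×10 integer matrix of rank 4; reducing to Smith normal form yields diagonal entries (1,1,1,1).

∂_2: C_2 → C_1 acts by ∂[p,q,r] = [q,r] − [p,r] + [p,q]. For instance
  ∂ace = ce − ae + ac,
  ∂bde = de − be + bd.
The 10×5 boundary matrix has rank 5 and Smith normal form diag(1,1,1,1,1).

From H_k ≅ ker(∂_k) / im(∂_{k+1}) we obtain:

  H_0: rank C_0 − rank ∂_1 = 5 − 4 = 1, and the invariant factors of ∂_1 are all 1, so H_0 ≅ Z.
  H_1: rank ker ∂_1 − rank ∂_2 = (10 − 4) − 5 = 1, and the invariant factors of ∂_2 are all 1, so H_1 ≅ Z.
  H_2: rank ker ∂_2 − rank ∂_3 = (5 − 5) − 0 = 0, and there is no ∂_3, so H_2 ≅ 0.

H_0 = Z,  H_1 = Z,  H_2 = 0.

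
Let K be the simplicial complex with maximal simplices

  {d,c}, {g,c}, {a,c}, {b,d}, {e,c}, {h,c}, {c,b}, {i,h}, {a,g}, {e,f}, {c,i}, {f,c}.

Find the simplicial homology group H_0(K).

We work with the vertex ordering a < b < c < d < e < f < g < h < i. The simplices of K, each written with vertices in increasing order, are:

  0-simplices (9): a, b, c, d, e, f, g, h, i
  1-simplices (12): ac, ag, bc, bd, cd, ce, cf, cg, ch, ci, ef, hi

Hence C_0 ≅ Z^9, C_1 ≅ Z^12.

∂_1: C_1 → C_0 is given by ∂[p,q] = [q] − [p].
As a 9×12 matrix over Z this has rank 8, with invariant factors (1,1,1,1,1,1,1,1).

From H_k ≅ ker(∂_k) / im(∂_{k+1}) we obtain:

  H_0: rank C_0 − rank ∂_1 = 9 − 8 = 1, and the invariant factors of ∂_1 are all 1, so H_0 ≅ Z.

H_0 = Z.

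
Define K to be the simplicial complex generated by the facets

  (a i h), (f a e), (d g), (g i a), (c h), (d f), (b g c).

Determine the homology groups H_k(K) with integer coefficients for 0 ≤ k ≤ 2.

H_0 ≅ Z,  H_1 ≅ Z^2,  H_2 = 0.

Fix the vertex order a < b < c < d < e < f < g < h < i and write every simplex with vertices in increasing order. Then dim K = 2 and the simplices of K are:

  0-simplices (9): a, b, c, d, e, f, g, h, i
  1-simplices (14): ae, af, ag, ah, ai, bc, bg, cg, ch, df, dg, ef, gi, hi
  2-simplices (4): aef, agi, ahi, bcg

giving chain groups C_0 ≅ Z^9, C_1 ≅ Z^14, C_2 ≅ Z^4.

Boundary ∂_1: C_1 → C_0 is given by ∂[p,q] = [q] − [p]. For instance
  ∂cg = g − c.
This gives a 9×14 integer matrix of rank 8; reducing to Smith normal form yields diagonal entries (1,1,1,1,1,1,1,1).

Boundary ∂_2: C_2 → C_1 acts by ∂[p,q,r] = [q,r] − [p,r] + [p,q]. For instance
  ∂agi = gi − ai + ag,
  ∂bcg = cg − bg + bc.
The 14×4 boundary matrix has rank 4 and Smith normal form diag(1,1,1,1).

Computing H_k = (kernel of ∂_k) / (image of ∂_{k+1}):

  H_0: rank C_0 − rank ∂_1 = 9 − 8 = 1, and the invariant factors of ∂_1 are all 1, so H_0 ≅ Z.
  H_1: rank ker ∂_1 − rank ∂_2 = (14 − 8) − 4 = 2, and the invariant factors of ∂_2 are all 1, so H_1 ≅ Z^2.
  H_2: rank ker ∂_2 − rank ∂_3 = (4 − 4) − 0 = 0, and there is no ∂_3, so H_2 ≅ 0.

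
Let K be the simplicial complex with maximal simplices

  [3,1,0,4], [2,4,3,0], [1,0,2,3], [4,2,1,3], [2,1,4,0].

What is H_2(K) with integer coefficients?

H_2 = 0.

Fix the vertex order 0 < 1 < 2 < 3 < 4 and write every simplex with vertices in increasing order. Then dim K = 3 and the simplices of K are:

  0-simplices (5): [0], [1], [2], [3], [4]
  1-simplices (10): [0,1], [0,2], [0,3], [0,4], [1,2], [1,3], [1,4], [2,3], [2,4], [3,4]
  2-simplices (10): [0,1,2], [0,1,3], [0,1,4], [0,2,3], [0,2,4], [0,3,4], [1,2,3], [1,2,4], [1,3,4], [2,3,4]
  3-simplices (5): [0,1,2,3], [0,1,2,4], [0,1,3,4], [0,2,3,4], [1,2,3,4]

so the chain groups are C_0 ≅ Z^5, C_1 ≅ Z^10, C_2 ≅ Z^10, C_3 ≅ Z^5.

Boundary ∂_1: C_1 → C_0 sends each edge [p,q] (with p < q) to q − p.
As a 5×10 matrix over Z this has rank 4, with invariant factors (1,1,1,1).

The boundary map ∂_2: C_2 → C_1 acts by ∂[p,q,r] = [q,r] − [p,r] + [p,q]. For instance
  ∂[1,2,3] = [2,3] − [1,3] + [1,2],
  ∂[1,2,4] = [2,4] − [1,4] + [1,2].
The 10×10 boundary matrix has rank 6 and Smith normal form diag(1,1,1,1,1,1).

∂_3: C_3 → C_2 sends each 3-simplex σ to the alternating sum Σ_i (−1)^i (σ with its i-th vertex removed). For instance
  ∂[0,1,3,4] = [1,3,4] − [0,3,4] + [0,1,4] − [0,1,3],
  ∂[0,1,2,4] = [1,2,4] − [0,2,4] + [0,1,4] − [0,1,2].
The 10×5 boundary matrix has rank 4 and Smith normal form diag(1,1,1,1).

Computing H_k = (kernel of ∂_k) / (image of ∂_{k+1}):

  H_2: rank ker ∂_2 − rank ∂_3 = (10 − 6) − 4 = 0, and the invariant factors of ∂_3 are all 1, so H_2 = 0.

(K is a triangulation of the 3-sphere S^3.)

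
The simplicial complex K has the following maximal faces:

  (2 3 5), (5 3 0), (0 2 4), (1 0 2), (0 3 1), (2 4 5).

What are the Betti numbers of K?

b_0 = 1, b_1 = 1, b_2 = 0.

Fix the vertex order 0 < 1 < 2 < 3 < 4 < 5 and write every simplex with vertices in increasing order. Then dim K = 2 and the simplices of K are:

  0-simplices (6): [0], [1], [2], [3], [4], [5]
  1-simplices (12): [0,1], [0,2], [0,3], [0,4], [0,5], [1,2], [1,3], [2,3], [2,4], [2,5], [3,5], [4,5]
  2-simplices (6): [0,1,2], [0,1,3], [0,2,4], [0,3,5], [2,3,5], [2,4,5]

so the chain groups are C_0 ≅ Z^6, C_1 ≅ Z^12, C_2 ≅ Z^6.

Boundary ∂_1: C_1 → C_0 is given by ∂[p,q] = [q] − [p]. For instance
  ∂[2,3] = [3] − [2].
The resulting 6×12 matrix has rank 5, and its Smith normal form has invariant factors (1,1,1,1,1).

Boundary ∂_2: C_2 → C_1 acts by ∂[p,q,r] = [q,r] − [p,r] + [p,q]. For instance
  ∂[2,4,5] = [4,5] − [2,5] + [2,4],
  ∂[2,3,5] = [3,5] − [2,5] + [2,3].
The resulting 12×6 matrix has rank 6, and its Smith normal form has invariant factors (1,1,1,1,1,1).

Now H_k = ker ∂_k / im ∂_{k+1}, so:

  H_0: rank C_0 − rank ∂_1 = 6 − 5 = 1, and the invariant factors of ∂_1 are all 1, so H_0 ≅ Z.
  H_1: rank ker ∂_1 − rank ∂_2 = (12 − 5) − 6 = 1, and the invariant factors of ∂_2 are all 1, so H_1 ≅ Z.
  H_2: rank ker ∂_2 − rank ∂_3 = (6 − 6) − 0 = 0, and there is no ∂_3, so H_2 ≅ 0.

Hence the Betti numbers are b_0 = 1, b_1 = 1, b_2 = 0.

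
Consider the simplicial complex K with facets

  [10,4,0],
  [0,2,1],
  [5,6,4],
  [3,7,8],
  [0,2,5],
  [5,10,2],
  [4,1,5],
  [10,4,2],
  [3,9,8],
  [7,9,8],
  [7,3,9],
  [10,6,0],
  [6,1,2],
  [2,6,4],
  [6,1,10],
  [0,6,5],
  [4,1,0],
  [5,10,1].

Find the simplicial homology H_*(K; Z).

We work with the vertex ordering 0 < 1 < 2 < 3 < 4 < 5 < 6 < 7 < 8 < 9 < 10. The simplices of K, each written with vertices in increasing order, are:

  0-simplices (11): [0], [1], [2], [3], [4], [5], [6], [7], [8], [9], [10]
  1-simplices (27): (27 of them)
  2-simplices (18): (18 of them)

Hence C_0 ≅ Z^11, C_1 ≅ Z^27, C_2 ≅ Z^18.

∂_1: C_1 → C_0 is given by ∂[p,q] = [q] − [p].
As a 11×27 matrix over Z this has rank 9, with invariant factors (1,1,1,1,1,1,1,1,1).

Boundary ∂_2: C_2 → C_1 maps a triangle to the signed sum of its edges. For instance
  ∂[1,6,10] = [6,10] − [1,10] + [1,6],
  ∂[3,8,9] = [8,9] − [3,9] + [3,8].
The 27×18 boundary matrix has rank 16 and Smith normal form diag(1,1,1,1,1,1,1,1,1,1,1,1,1,1,1,1).

Reading off H_k = ker ∂_k / im ∂_{k+1}:

  H_0: rank C_0 − rank ∂_1 = 11 − 9 = 2, and the invariant factors of ∂_1 are all 1, so H_0 ≅ Z^2.
  H_1: rank ker ∂_1 − rank ∂_2 = (27 − 9) − 16 = 2, and the invariant factors of ∂_2 are all 1, so H_1 ≅ Z^2.
  H_2: rank ker ∂_2 − rank ∂_3 = (18 − 16) − 0 = 2, and there is no ∂_3, so H_2 ≅ Z^2.

As a check, the Euler characteristic is 11 − 27 + 18 = 2, which agrees with 2 − 2 + 2 = 2.
(K is a triangulation of the disjoint union of the 2-sphere S^2 and the torus T^2.)

H_0 = Z^2,  H_1 = Z^2,  H_2 = Z^2.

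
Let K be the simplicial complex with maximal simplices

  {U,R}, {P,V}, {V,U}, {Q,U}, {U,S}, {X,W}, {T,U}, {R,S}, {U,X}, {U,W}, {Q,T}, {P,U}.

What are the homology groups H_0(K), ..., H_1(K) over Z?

Fix the vertex order P < Q < R < S < T < U < V < W < X and write every simplex with vertices in increasing order. Then dim K = 1 and the simplices of K are:

  0-simplices (9): P, Q, R, S, T, U, V, W, X
  1-simplices (12): PU, PV, QT, QU, RS, RU, SU, TU, UV, UW, UX, WX

giving chain groups C_0 ≅ Z^9, C_1 ≅ Z^12.

∂_1: C_1 → C_0 is given by ∂[p,q] = [q] − [p]. For instance
  ∂TU = U − T.
As a 9×12 matrix over Z this has rank 8, with invariant factors (1,1,1,1,1,1,1,1).

From H_k ≅ ker(∂_k) / im(∂_{k+1}) we obtain:

  H_0: rank C_0 − rank ∂_1 = 9 − 8 = 1, and the invariant factors of ∂_1 are all 1, so H_0 ≅ Z.
  H_1: rank ker ∂_1 − rank ∂_2 = (12 − 8) − 0 = 4, and there is no ∂_2, so H_1 ≅ Z^4.

As a check, the Euler characteristic is 9 − 12 = -3, which agrees with 1 − 4 = -3.
(K is a triangulation of a wedge of 4 circles.)

H_0 ≅ Z,  H_1 ≅ Z^4.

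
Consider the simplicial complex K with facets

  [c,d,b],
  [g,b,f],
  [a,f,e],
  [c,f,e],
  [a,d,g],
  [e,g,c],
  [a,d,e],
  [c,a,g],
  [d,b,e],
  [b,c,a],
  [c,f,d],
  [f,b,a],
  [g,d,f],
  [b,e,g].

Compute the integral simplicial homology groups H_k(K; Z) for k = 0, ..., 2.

Take the total order a < b < c < d < e < f < g on the vertex set. Then K (dimension 2) consists of the simplices:

  0-simplices (7): a, b, c, d, e, f, g
  1-simplices (21): ab, ac, ad, ae, af, ag, bc, bd, be, bf, bg, cd, ce, cf, cg, de, df, dg, ef, eg, fg
  2-simplices (14): abc, abf, acg, ade, adg, aef, bcd, bde, beg, bfg, cdf, cef, ceg, dfg

Hence C_0 ≅ Z^7, C_1 ≅ Z^21, C_2 ≅ Z^14.

The boundary map ∂_1: C_1 → C_0 sends each edge [p,q] (with p < q) to q − p. For instance
  ∂bc = c − b.
The resulting 7×21 matrix has rank 6, and its Smith normal form has invariant factors (1,1,1,1,1,1).

∂_2: C_2 → C_1 sends each 2-simplex [p,q,r] to [q,r] − [p,r] + [p,q]. For instance
  ∂bfg = fg − bg + bf,
  ∂adg = dg − ag + ad.
The resulting 21×14 matrix has rank 13, and its Smith normal form has invariant factors (1,1,1,1,1,1,1,1,1,1,1,1,1).

Now H_k = ker ∂_k / im ∂_{k+1}, so:

  H_0: rank C_0 − rank ∂_1 = 7 − 6 = 1, and the invariant factors of ∂_1 are all 1, so H_0 ≅ Z.
  H_1: rank ker ∂_1 − rank ∂_2 = (21 − 6) − 13 = 2, and the invariant factors of ∂_2 are all 1, so H_1 ≅ Z^2.
  H_2: rank ker ∂_2 − rank ∂_3 = (14 − 13) − 0 = 1, and there is no ∂_3, so H_2 ≅ Z.

(K is a triangulation of the torus T^2.)

H_0 = Z,  H_1 = Z^2,  H_2 = Z.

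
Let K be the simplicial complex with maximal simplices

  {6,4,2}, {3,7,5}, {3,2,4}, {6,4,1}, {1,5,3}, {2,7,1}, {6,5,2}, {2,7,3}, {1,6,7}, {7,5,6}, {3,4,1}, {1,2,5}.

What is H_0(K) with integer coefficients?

We work with the vertex ordering 1 < 2 < 3 < 4 < 5 < 6 < 7. The simplices of K, each written with vertices in increasing order, are:

  0-simplices (7): [1], [2], [3], [4], [5], [6], [7]
  1-simplices (18): [1,2], [1,3], [1,4], [1,5], [1,6], [1,7], [2,3], [2,4], [2,5], [2,6], [2,7], [3,4], [3,5], [3,7], [4,6], [5,6], [5,7], [6,7]
  2-simplices (12): [1,2,5], [1,2,7], [1,3,4], [1,3,5], [1,4,6], [1,6,7], [2,3,4], [2,3,7], [2,4,6], [2,5,6], [3,5,7], [5,6,7]

Hence C_0 ≅ Z^7, C_1 ≅ Z^18, C_2 ≅ Z^12.

∂_1: C_1 → C_0 sends each edge [p,q] (with p < q) to q − p.
This gives a 7×18 integer matrix of rank 6; reducing to Smith normal form yields diagonal entries (1,1,1,1,1,1).

Boundary ∂_2: C_2 → C_1 sends each 2-simplex [p,q,r] to [q,r] − [p,r] + [p,q]. For instance
  ∂[1,3,4] = [3,4] − [1,4] + [1,3],
  ∂[2,3,4] = [3,4] − [2,4] + [2,3].
As a 18×12 matrix over Z this has rank 12, with invariant factors (1,1,1,1,1,1,1,1,1,1,1,2).

Reading off H_k = ker ∂_k / im ∂_{k+1}:

  H_0: rank C_0 − rank ∂_1 = 7 − 6 = 1, and the invariant factors of ∂_1 are all 1, so H_0 ≅ Z.

H_0 = Z.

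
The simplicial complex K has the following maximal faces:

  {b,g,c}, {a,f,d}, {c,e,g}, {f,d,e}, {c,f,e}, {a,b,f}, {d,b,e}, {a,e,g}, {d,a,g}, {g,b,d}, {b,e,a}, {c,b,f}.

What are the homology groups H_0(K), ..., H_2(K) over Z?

Take the total order a < b < c < d < e < f < g on the vertex set. Then K (dimension 2) consists of the simplices:

  0-simplices (7): a, b, c, d, e, f, g
  1-simplices (18): ab, ad, ae, af, ag, bc, bd, be, bf, bg, ce, cf, cg, de, df, dg, ef, eg
  2-simplices (12): abe, abf, adf, adg, aeg, bcf, bcg, bde, bdg, cef, ceg, def

giving chain groups C_0 ≅ Z^7, C_1 ≅ Z^18, C_2 ≅ Z^12.

∂_1: C_1 → C_0 is given by ∂[p,q] = [q] − [p]. For instance
  ∂be = e − b.
This gives a 7×18 integer matrix of rank 6; reducing to Smith normal form yields diagonal entries (1,1,1,1,1,1).

Boundary ∂_2: C_2 → C_1 maps a triangle to the signed sum of its edges. For instance
  ∂abe = be − ae + ab,
  ∂bdg = dg − bg + bd.
This gives a 18×12 integer matrix of rank 12; reducing to Smith normal form yields diagonal entries (1,1,1,1,1,1,1,1,1,1,1,2).

Now H_k = ker ∂_k / im ∂_{k+1}, so:

  H_0: rank C_0 − rank ∂_1 = 7 − 6 = 1, and the invariant factors of ∂_1 are all 1, so H_0 = Z.
  H_1: rank ker ∂_1 − rank ∂_2 = (18 − 6) − 12 = 0, and ∂_2 has invariant factor 2 > 1, so H_1 = Z/2.
  H_2: rank ker ∂_2 − rank ∂_3 = (12 − 12) − 0 = 0, and there is no ∂_3, so H_2 = 0.

As a check, the Euler characteristic is 7 − 18 + 12 = 1, which agrees with 1 − 0 + 0 = 1.
(K is a triangulation of the real projective plane RP^2.)

H_0 = Z,  H_1 = Z/2,  H_2 = 0.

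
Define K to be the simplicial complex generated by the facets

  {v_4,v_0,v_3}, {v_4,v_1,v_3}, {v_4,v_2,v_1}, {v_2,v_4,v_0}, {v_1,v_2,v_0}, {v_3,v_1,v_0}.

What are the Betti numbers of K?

We work with the vertex ordering v_0 < v_1 < v_2 < v_3 < v_4. The simplices of K, each written with vertices in increasing order, are:

  0-simplices (5): [v_0], [v_1], [v_2], [v_3], [v_4]
  1-simplices (9): [v_0,v_1], [v_0,v_2], [v_0,v_3], [v_0,v_4], [v_1,v_2], [v_1,v_3], [v_1,v_4], [v_2,v_4], [v_3,v_4]
  2-simplices (6): [v_0,v_1,v_2], [v_0,v_1,v_3], [v_0,v_2,v_4], [v_0,v_3,v_4], [v_1,v_2,v_4], [v_1,v_3,v_4]

Hence C_0 ≅ Z^5, C_1 ≅ Z^9, C_2 ≅ Z^6.

The boundary map ∂_1: C_1 → C_0 sends each edge [p,q] (with p < q) to q − p.
The 5×9 boundary matrix has rank 4 and Smith normal form diag(1,1,1,1).

The boundary map ∂_2: C_2 → C_1 sends each 2-simplex [p,q,r] to [q,r] − [p,r] + [p,q]. For instance
  ∂[v_1,v_2,v_4] = [v_2,v_4] − [v_1,v_4] + [v_1,v_2],
  ∂[v_0,v_1,v_2] = [v_1,v_2] − [v_0,v_2] + [v_0,v_1].
This gives a 9×6 integer matrix of rank 5; reducing to Smith normal form yields diagonal entries (1,1,1,1,1).

From H_k ≅ ker(∂_k) / im(∂_{k+1}) we obtain:

  H_0: rank C_0 − rank ∂_1 = 5 − 4 = 1, and the invariant factors of ∂_1 are all 1, so H_0 ≅ Z.
  H_1: rank ker ∂_1 − rank ∂_2 = (9 − 4) − 5 = 0, and the invariant factors of ∂_2 are all 1, so H_1 ≅ 0.
  H_2: rank ker ∂_2 − rank ∂_3 = (6 − 5) − 0 = 1, and there is no ∂_3, so H_2 ≅ Z.

As a check, the Euler characteristic is 5 − 9 + 6 = 2, which agrees with 1 − 0 + 1 = 2.

Hence the Betti numbers are b_0 = 1, b_1 = 0, b_2 = 1.

b_0 = 1, b_1 = 0, b_2 = 1.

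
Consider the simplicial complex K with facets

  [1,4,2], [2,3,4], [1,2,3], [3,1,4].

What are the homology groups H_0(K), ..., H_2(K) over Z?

H_0 ≅ Z,  H_1 = 0,  H_2 ≅ Z.

Order the vertices as 1 < 2 < 3 < 4. Listing each simplex with vertices in this order, K has dimension 2 with simplices:

  0-simplices (4): [1], [2], [3], [4]
  1-simplices (6): [1,2], [1,3], [1,4], [2,3], [2,4], [3,4]
  2-simplices (4): [1,2,3], [1,2,4], [1,3,4], [2,3,4]

giving chain groups C_0 ≅ Z^4, C_1 ≅ Z^6, C_2 ≅ Z^4.

Boundary ∂_1: C_1 → C_0 is given by ∂[p,q] = [q] − [p]. For instance
  ∂[1,2] = [2] − [1].
As a 4×6 matrix over Z this has rank 3, with invariant factors (1,1,1).

∂_2: C_2 → C_1 maps a triangle to the signed sum of its edges. For instance
  ∂[2,3,4] = [3,4] − [2,4] + [2,3],
  ∂[1,2,3] = [2,3] − [1,3] + [1,2].
The resulting 6×4 matrix has rank 3, and its Smith normal form has invariant factors (1,1,1).

Reading off H_k = ker ∂_k / im ∂_{k+1}:

  H_0: rank C_0 − rank ∂_1 = 4 − 3 = 1, and the invariant factors of ∂_1 are all 1, so H_0 = Z.
  H_1: rank ker ∂_1 − rank ∂_2 = (6 − 3) − 3 = 0, and the invariant factors of ∂_2 are all 1, so H_1 = 0.
  H_2: rank ker ∂_2 − rank ∂_3 = (4 − 3) − 0 = 1, and there is no ∂_3, so H_2 = Z.

(K is a triangulation of the 2-sphere S^2.)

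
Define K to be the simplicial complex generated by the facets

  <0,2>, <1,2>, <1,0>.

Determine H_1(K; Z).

Order the vertices as 0 < 1 < 2. Listing each simplex with vertices in this order, K has dimension 1 with simplices:

  0-simplices (3): [0], [1], [2]
  1-simplices (3): [0,1], [0,2], [1,2]

giving chain groups C_0 ≅ Z^3, C_1 ≅ Z^3.

The boundary map ∂_1: C_1 → C_0 is given by ∂[p,q] = [q] − [p].
This gives a 3×3 integer matrix of rank 2; reducing to Smith normal form yields diagonal entries (1,1).

From H_k ≅ ker(∂_k) / im(∂_{k+1}) we obtain:

  H_1: rank ker ∂_1 − rank ∂_2 = (3 − 2) − 0 = 1, and there is no ∂_2, so H_1 = Z.

H_1 ≅ Z.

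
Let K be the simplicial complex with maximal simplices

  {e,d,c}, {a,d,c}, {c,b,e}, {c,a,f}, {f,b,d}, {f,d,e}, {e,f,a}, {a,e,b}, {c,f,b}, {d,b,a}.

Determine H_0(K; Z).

Take the total order a < b < c < d < e < f on the vertex set. Then K (dimension 2) consists of the simplices:

  0-simplices (6): a, b, c, d, e, f
  1-simplices (15): ab, ac, ad, ae, af, bc, bd, be, bf, cd, ce, cf, de, df, ef
  2-simplices (10): abd, abe, acd, acf, aef, bce, bcf, bdf, cde, def

so the chain groups are C_0 ≅ Z^6, C_1 ≅ Z^15, C_2 ≅ Z^10.

∂_1: C_1 → C_0 maps an edge to its endpoints' difference, ∂[p,q] = q − p.
The 6×15 boundary matrix has rank 5 and Smith normal form diag(1,1,1,1,1).

∂_2: C_2 → C_1 sends each 2-simplex [p,q,r] to [q,r] − [p,r] + [p,q]. For instance
  ∂def = ef − df + de,
  ∂acd = cd − ad + ac.
The resulting 15×10 matrix has rank 10, and its Smith normal form has invariant factors (1,1,1,1,1,1,1,1,1,2).

From H_k ≅ ker(∂_k) / im(∂_{k+1}) we obtain:

  H_0: rank C_0 − rank ∂_1 = 6 − 5 = 1, and the invariant factors of ∂_1 are all 1, so H_0 = Z.

H_0 ≅ Z.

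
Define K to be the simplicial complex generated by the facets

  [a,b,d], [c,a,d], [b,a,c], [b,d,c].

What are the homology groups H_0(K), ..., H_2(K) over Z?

H_0 = Z,  H_1 = 0,  H_2 = Z.

We work with the vertex ordering a < b < c < d. The simplices of K, each written with vertices in increasing order, are:

  0-simplices (4): a, b, c, d
  1-simplices (6): ab, ac, ad, bc, bd, cd
  2-simplices (4): abc, abd, acd, bcd

Hence C_0 ≅ Z^4, C_1 ≅ Z^6, C_2 ≅ Z^4.

Boundary ∂_1: C_1 → C_0 is given by ∂[p,q] = [q] − [p]. For instance
  ∂bc = c − b.
The 4×6 boundary matrix has rank 3 and Smith normal form diag(1,1,1).

∂_2: C_2 → C_1 acts by ∂[p,q,r] = [q,r] − [p,r] + [p,q]. For instance
  ∂abd = bd − ad + ab,
  ∂acd = cd − ad + ac.
The 6×4 boundary matrix has rank 3 and Smith normal form diag(1,1,1).

Now H_k = ker ∂_k / im ∂_{k+1}, so:

  H_0: rank C_0 − rank ∂_1 = 4 − 3 = 1, and the invariant factors of ∂_1 are all 1, so H_0 = Z.
  H_1: rank ker ∂_1 − rank ∂_2 = (6 − 3) − 3 = 0, and the invariant factors of ∂_2 are all 1, so H_1 = 0.
  H_2: rank ker ∂_2 − rank ∂_3 = (4 − 3) − 0 = 1, and there is no ∂_3, so H_2 = Z.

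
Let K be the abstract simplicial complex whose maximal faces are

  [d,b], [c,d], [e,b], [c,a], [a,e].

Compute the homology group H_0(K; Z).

Take the total order a < b < c < d < e on the vertex set. Then K (dimension 1) consists of the simplices:

  0-simplices (5): a, b, c, d, e
  1-simplices (5): ac, ae, bd, be, cd

giving chain groups C_0 ≅ Z^5, C_1 ≅ Z^5.

The boundary map ∂_1: C_1 → C_0 is given by ∂[p,q] = [q] − [p].
As a 5×5 matrix over Z this has rank 4, with invariant factors (1,1,1,1).

From H_k ≅ ker(∂_k) / im(∂_{k+1}) we obtain:

  H_0: rank C_0 − rank ∂_1 = 5 − 4 = 1, and the invariant factors of ∂_1 are all 1, so H_0 ≅ Z.

(K is a triangulation of the circle S^1.)

H_0 = Z.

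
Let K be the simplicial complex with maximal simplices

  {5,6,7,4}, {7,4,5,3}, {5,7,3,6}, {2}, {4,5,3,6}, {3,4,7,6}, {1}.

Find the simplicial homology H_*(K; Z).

H_0 ≅ Z^3,  H_1 = 0,  H_2 = 0,  H_3 ≅ Z.

Order the vertices as 1 < 2 < 3 < 4 < 5 < 6 < 7. Listing each simplex with vertices in this order, K has dimension 3 with simplices:

  0-simplices (7): [1], [2], [3], [4], [5], [6], [7]
  1-simplices (10): [3,4], [3,5], [3,6], [3,7], [4,5], [4,6], [4,7], [5,6], [5,7], [6,7]
  2-simplices (10): [3,4,5], [3,4,6], [3,4,7], [3,5,6], [3,5,7], [3,6,7], [4,5,6], [4,5,7], [4,6,7], [5,6,7]
  3-simplices (5): [3,4,5,6], [3,4,5,7], [3,4,6,7], [3,5,6,7], [4,5,6,7]

Hence C_0 ≅ Z^7, C_1 ≅ Z^10, C_2 ≅ Z^10, C_3 ≅ Z^5.

∂_1: C_1 → C_0 sends each edge [p,q] (with p < q) to q − p. For instance
  ∂[3,6] = [6] − [3].
The 7×10 boundary matrix has rank 4 and Smith normal form diag(1,1,1,1).

The boundary map ∂_2: C_2 → C_1 sends each 2-simplex [p,q,r] to [q,r] − [p,r] + [p,q]. For instance
  ∂[3,5,6] = [5,6] − [3,6] + [3,5],
  ∂[3,6,7] = [6,7] − [3,7] + [3,6].
The resulting 10×10 matrix has rank 6, and its Smith normal form has invariant factors (1,1,1,1,1,1).

∂_3: C_3 → C_2 sends each 3-simplex σ to the alternating sum Σ_i (−1)^i (σ with its i-th vertex removed). For instance
  ∂[3,4,5,7] = [4,5,7] − [3,5,7] + [3,4,7] − [3,4,5],
  ∂[3,5,6,7] = [5,6,7] − [3,6,7] + [3,5,7] − [3,5,6].
This gives a 10×5 integer matrix of rank 4; reducing to Smith normal form yields diagonal entries (1,1,1,1).

Reading off H_k = ker ∂_k / im ∂_{k+1}:

  H_0: rank C_0 − rank ∂_1 = 7 − 4 = 3, and the invariant factors of ∂_1 are all 1, so H_0 = Z^3.
  H_1: rank ker ∂_1 − rank ∂_2 = (10 − 4) − 6 = 0, and the invariant factors of ∂_2 are all 1, so H_1 = 0.
  H_2: rank ker ∂_2 − rank ∂_3 = (10 − 6) − 4 = 0, and the invariant factors of ∂_3 are all 1, so H_2 = 0.
  H_3: rank ker ∂_3 − rank ∂_4 = (5 − 4) − 0 = 1, and there is no ∂_4, so H_3 = Z.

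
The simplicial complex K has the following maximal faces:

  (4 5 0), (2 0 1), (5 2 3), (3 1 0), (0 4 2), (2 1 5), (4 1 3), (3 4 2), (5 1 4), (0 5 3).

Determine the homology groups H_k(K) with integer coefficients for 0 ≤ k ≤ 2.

H_0 = Z,  H_1 = Z/2,  H_2 = 0.

Fix the vertex order 0 < 1 < 2 < 3 < 4 < 5 and write every simplex with vertices in increasing order. Then dim K = 2 and the simplices of K are:

  0-simplices (6): [0], [1], [2], [3], [4], [5]
  1-simplices (15): [0,1], [0,2], [0,3], [0,4], [0,5], [1,2], [1,3], [1,4], [1,5], [2,3], [2,4], [2,5], [3,4], [3,5], [4,5]
  2-simplices (10): [0,1,2], [0,1,3], [0,2,4], [0,3,5], [0,4,5], [1,2,5], [1,3,4], [1,4,5], [2,3,4], [2,3,5]

so the chain groups are C_0 ≅ Z^6, C_1 ≅ Z^15, C_2 ≅ Z^10.

Boundary ∂_1: C_1 → C_0 maps an edge to its endpoints' difference, ∂[p,q] = q − p. For instance
  ∂[0,5] = [5] − [0].
This gives a 6×15 integer matrix of rank 5; reducing to Smith normal form yields diagonal entries (1,1,1,1,1).

∂_2: C_2 → C_1 sends each 2-simplex [p,q,r] to [q,r] − [p,r] + [p,q]. For instance
  ∂[0,2,4] = [2,4] − [0,4] + [0,2],
  ∂[0,3,5] = [3,5] − [0,5] + [0,3].
As a 15×10 matrix over Z this has rank 10, with invariant factors (1,1,1,1,1,1,1,1,1,2).

Computing H_k = (kernel of ∂_k) / (image of ∂_{k+1}):

  H_0: rank C_0 − rank ∂_1 = 6 − 5 = 1, and the invariant factors of ∂_1 are all 1, so H_0 = Z.
  H_1: rank ker ∂_1 − rank ∂_2 = (15 − 5) − 10 = 0, and ∂_2 has invariant factor 2 > 1, so H_1 = Z/2.
  H_2: rank ker ∂_2 − rank ∂_3 = (10 − 10) − 0 = 0, and there is no ∂_3, so H_2 = 0.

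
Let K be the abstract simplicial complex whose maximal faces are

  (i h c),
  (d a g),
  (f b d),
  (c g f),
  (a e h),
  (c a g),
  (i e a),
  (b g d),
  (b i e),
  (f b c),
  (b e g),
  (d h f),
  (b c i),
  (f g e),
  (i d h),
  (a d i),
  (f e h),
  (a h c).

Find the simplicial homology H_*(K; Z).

H_0 = Z,  H_1 = Z ⊕ Z/2Z,  H_2 = 0.

We work with the vertex ordering a < b < c < d < e < f < g < h < i. The simplices of K, each written with vertices in increasing order, are:

  0-simplices (9): a, b, c, d, e, f, g, h, i
  1-simplices (27): ac, ad, ae, ag, ah, ai, bc, bd, be, bf, bg, bi, cf, cg, ch, ci, df, dg, dh, di, ef, eg, eh, ei, fg, fh, hi
  2-simplices (18): acg, ach, adg, adi, aeh, aei, bcf, bci, bdf, bdg, beg, bei, cfg, chi, dfh, dhi, efg, efh

so the chain groups are C_0 ≅ Z^9, C_1 ≅ Z^27, C_2 ≅ Z^18.

∂_1: C_1 → C_0 maps an edge to its endpoints' difference, ∂[p,q] = q − p. For instance
  ∂bd = d − b.
As a 9×27 matrix over Z this has rank 8, with invariant factors (1,1,1,1,1,1,1,1).

Boundary ∂_2: C_2 → C_1 maps a triangle to the signed sum of its edges. For instance
  ∂aei = ei − ai + ae,
  ∂adi = di − ai + ad.
The resulting 27×18 matrix has rank 18, and its Smith normal form has invariant factors (1,1,1,1,1,1,1,1,1,1,1,1,1,1,1,1,1,2).

Now H_k = ker ∂_k / im ∂_{k+1}, so:

  H_0: rank C_0 − rank ∂_1 = 9 − 8 = 1, and the invariant factors of ∂_1 are all 1, so H_0 ≅ Z.
  H_1: rank ker ∂_1 − rank ∂_2 = (27 − 8) − 18 = 1, and ∂_2 has invariant factor 2 > 1, so H_1 ≅ Z ⊕ Z/2Z.
  H_2: rank ker ∂_2 − rank ∂_3 = (18 − 18) − 0 = 0, and there is no ∂_3, so H_2 ≅ 0.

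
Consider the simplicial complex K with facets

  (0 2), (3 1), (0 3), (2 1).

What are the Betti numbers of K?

Fix the vertex order 0 < 1 < 2 < 3 and write every simplex with vertices in increasing order. Then dim K = 1 and the simplices of K are:

  0-simplices (4): [0], [1], [2], [3]
  1-simplices (4): [0,2], [0,3], [1,2], [1,3]

so the chain groups are C_0 ≅ Z^4, C_1 ≅ Z^4.

The boundary map ∂_1: C_1 → C_0 is given by ∂[p,q] = [q] − [p]. For instance
  ∂[1,2] = [2] − [1].
As a 4×4 matrix over Z this has rank 3, with invariant factors (1,1,1).

Computing H_k = (kernel of ∂_k) / (image of ∂_{k+1}):

  H_0: rank C_0 − rank ∂_1 = 4 − 3 = 1, and the invariant factors of ∂_1 are all 1, so H_0 = Z.
  H_1: rank ker ∂_1 − rank ∂_2 = (4 − 3) − 0 = 1, and there is no ∂_2, so H_1 = Z.

Hence the Betti numbers are b_0 = 1, b_1 = 1.

b_0 = 1, b_1 = 1.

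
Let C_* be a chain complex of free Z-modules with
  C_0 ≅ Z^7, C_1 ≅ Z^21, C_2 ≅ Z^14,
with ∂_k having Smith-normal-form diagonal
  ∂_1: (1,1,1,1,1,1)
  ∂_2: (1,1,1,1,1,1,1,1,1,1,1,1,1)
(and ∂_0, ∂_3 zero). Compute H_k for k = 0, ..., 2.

H_0: b_0 = 7 − 0 − 6 = 1; torsion from ∂_1 factors > 1: none. So H_0 ≅ Z.
H_1: b_1 = 21 − 6 − 13 = 2; torsion from ∂_2 factors > 1: none. So H_1 ≅ Z^2.
H_2: b_2 = 14 − 13 − 0 = 1; torsion from ∂_3 factors > 1: none. So H_2 ≅ Z.

H_0 ≅ Z,  H_1 ≅ Z^2,  H_2 ≅ Z.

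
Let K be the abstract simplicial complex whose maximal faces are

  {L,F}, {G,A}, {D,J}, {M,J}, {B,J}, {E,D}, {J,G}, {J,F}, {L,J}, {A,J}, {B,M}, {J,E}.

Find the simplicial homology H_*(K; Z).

We work with the vertex ordering A < B < D < E < F < G < J < L < M. The simplices of K, each written with vertices in increasing order, are:

  0-simplices (9): A, B, D, E, F, G, J, L, M
  1-simplices (12): AG, AJ, BJ, BM, DE, DJ, EJ, FJ, FL, GJ, JL, JM

so the chain groups are C_0 ≅ Z^9, C_1 ≅ Z^12.

The boundary map ∂_1: C_1 → C_0 sends each edge [p,q] (with p < q) to q − p. For instance
  ∂BM = M − B.
This gives a 9×12 integer matrix of rank 8; reducing to Smith normal form yields diagonal entries (1,1,1,1,1,1,1,1).

Computing H_k = (kernel of ∂_k) / (image of ∂_{k+1}):

  H_0: rank C_0 − rank ∂_1 = 9 − 8 = 1, and the invariant factors of ∂_1 are all 1, so H_0 = Z.
  H_1: rank ker ∂_1 − rank ∂_2 = (12 − 8) − 0 = 4, and there is no ∂_2, so H_1 = Z^4.

H_0 ≅ Z,  H_1 ≅ Z^4.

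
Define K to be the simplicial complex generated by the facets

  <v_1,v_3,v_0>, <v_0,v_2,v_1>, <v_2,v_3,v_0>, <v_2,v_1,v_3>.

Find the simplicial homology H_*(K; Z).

H_0 = Z,  H_1 = 0,  H_2 = Z.

Fix the vertex order v_0 < v_1 < v_2 < v_3 and write every simplex with vertices in increasing order. Then dim K = 2 and the simplices of K are:

  0-simplices (4): [v_0], [v_1], [v_2], [v_3]
  1-simplices (6): [v_0,v_1], [v_0,v_2], [v_0,v_3], [v_1,v_2], [v_1,v_3], [v_2,v_3]
  2-simplices (4): [v_0,v_1,v_2], [v_0,v_1,v_3], [v_0,v_2,v_3], [v_1,v_2,v_3]

Hence C_0 ≅ Z^4, C_1 ≅ Z^6, C_2 ≅ Z^4.

The boundary map ∂_1: C_1 → C_0 sends each edge [p,q] (with p < q) to q − p. For instance
  ∂[v_1,v_3] = [v_3] − [v_1].
This gives a 4×6 integer matrix of rank 3; reducing to Smith normal form yields diagonal entries (1,1,1).

∂_2: C_2 → C_1 acts by ∂[p,q,r] = [q,r] − [p,r] + [p,q]. For instance
  ∂[v_1,v_2,v_3] = [v_2,v_3] − [v_1,v_3] + [v_1,v_2],
  ∂[v_0,v_1,v_3] = [v_1,v_3] − [v_0,v_3] + [v_0,v_1].
The 6×4 boundary matrix has rank 3 and Smith normal form diag(1,1,1).

Reading off H_k = ker ∂_k / im ∂_{k+1}:

  H_0: rank C_0 − rank ∂_1 = 4 − 3 = 1, and the invariant factors of ∂_1 are all 1, so H_0 ≅ Z.
  H_1: rank ker ∂_1 − rank ∂_2 = (6 − 3) − 3 = 0, and the invariant factors of ∂_2 are all 1, so H_1 ≅ 0.
  H_2: rank ker ∂_2 − rank ∂_3 = (4 − 3) − 0 = 1, and there is no ∂_3, so H_2 ≅ Z.

As a check, the Euler characteristic is 4 − 6 + 4 = 2, which agrees with 1 − 0 + 1 = 2.
(K is a triangulation of the 2-sphere S^2.)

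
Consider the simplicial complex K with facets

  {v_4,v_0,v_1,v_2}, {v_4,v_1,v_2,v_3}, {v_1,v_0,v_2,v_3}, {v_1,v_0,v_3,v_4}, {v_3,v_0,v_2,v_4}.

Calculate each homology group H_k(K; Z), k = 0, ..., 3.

Order the vertices as v_0 < v_1 < v_2 < v_3 < v_4. Listing each simplex with vertices in this order, K has dimension 3 with simplices:

  0-simplices (5): [v_0], [v_1], [v_2], [v_3], [v_4]
  1-simplices (10): [v_0,v_1], [v_0,v_2], [v_0,v_3], [v_0,v_4], [v_1,v_2], [v_1,v_3], [v_1,v_4], [v_2,v_3], [v_2,v_4], [v_3,v_4]
  2-simplices (10): [v_0,v_1,v_2], [v_0,v_1,v_3], [v_0,v_1,v_4], [v_0,v_2,v_3], [v_0,v_2,v_4], [v_0,v_3,v_4], [v_1,v_2,v_3], [v_1,v_2,v_4], [v_1,v_3,v_4], [v_2,v_3,v_4]
  3-simplices (5): [v_0,v_1,v_2,v_3], [v_0,v_1,v_2,v_4], [v_0,v_1,v_3,v_4], [v_0,v_2,v_3,v_4], [v_1,v_2,v_3,v_4]

Hence C_0 ≅ Z^5, C_1 ≅ Z^10, C_2 ≅ Z^10, C_3 ≅ Z^5.

The boundary map ∂_1: C_1 → C_0 sends each edge [p,q] (with p < q) to q − p. For instance
  ∂[v_1,v_2] = [v_2] − [v_1].
As a 5×10 matrix over Z this has rank 4, with invariant factors (1,1,1,1).

Boundary ∂_2: C_2 → C_1 acts by ∂[p,q,r] = [q,r] − [p,r] + [p,q]. For instance
  ∂[v_0,v_1,v_3] = [v_1,v_3] − [v_0,v_3] + [v_0,v_1],
  ∂[v_0,v_1,v_4] = [v_1,v_4] − [v_0,v_4] + [v_0,v_1].
The resulting 10×10 matrix has rank 6, and its Smith normal form has invariant factors (1,1,1,1,1,1).

The boundary map ∂_3: C_3 → C_2 sends each 3-simplex σ to the alternating sum Σ_i (−1)^i (σ with its i-th vertex removed). For instance
  ∂[v_0,v_1,v_2,v_3] = [v_1,v_2,v_3] − [v_0,v_2,v_3] + [v_0,v_1,v_3] − [v_0,v_1,v_2],
  ∂[v_0,v_1,v_3,v_4] = [v_1,v_3,v_4] − [v_0,v_3,v_4] + [v_0,v_1,v_4] − [v_0,v_1,v_3].
This gives a 10×5 integer matrix of rank 4; reducing to Smith normal form yields diagonal entries (1,1,1,1).

From H_k ≅ ker(∂_k) / im(∂_{k+1}) we obtain:

  H_0: rank C_0 − rank ∂_1 = 5 − 4 = 1, and the invariant factors of ∂_1 are all 1, so H_0 = Z.
  H_1: rank ker ∂_1 − rank ∂_2 = (10 − 4) − 6 = 0, and the invariant factors of ∂_2 are all 1, so H_1 = 0.
  H_2: rank ker ∂_2 − rank ∂_3 = (10 − 6) − 4 = 0, and the invariant factors of ∂_3 are all 1, so H_2 = 0.
  H_3: rank ker ∂_3 − rank ∂_4 = (5 − 4) − 0 = 1, and there is no ∂_4, so H_3 = Z.

As a check, the Euler characteristic is 5 − 10 + 10 − 5 = 0, which agrees with 1 − 0 + 0 − 1 = 0.

H_0 ≅ Z,  H_1 = 0,  H_2 = 0,  H_3 ≅ Z.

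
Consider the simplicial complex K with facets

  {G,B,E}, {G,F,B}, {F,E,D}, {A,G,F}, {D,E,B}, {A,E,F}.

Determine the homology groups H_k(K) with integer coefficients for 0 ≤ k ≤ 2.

Order the vertices as A < B < D < E < F < G. Listing each simplex with vertices in this order, K has dimension 2 with simplices:

  0-simplices (6): A, B, D, E, F, G
  1-simplices (12): AE, AF, AG, BD, BE, BF, BG, DE, DF, EF, EG, FG
  2-simplices (6): AEF, AFG, BDE, BEG, BFG, DEF

so the chain groups are C_0 ≅ Z^6, C_1 ≅ Z^12, C_2 ≅ Z^6.

∂_1: C_1 → C_0 maps an edge to its endpoints' difference, ∂[p,q] = q − p.
The 6×12 boundary matrix has rank 5 and Smith normal form diag(1,1,1,1,1).

The boundary map ∂_2: C_2 → C_1 acts by ∂[p,q,r] = [q,r] − [p,r] + [p,q]. For instance
  ∂BFG = FG − BG + BF,
  ∂AEF = EF − AF + AE.
The resulting 12×6 matrix has rank 6, and its Smith normal form has invariant factors (1,1,1,1,1,1).

Reading off H_k = ker ∂_k / im ∂_{k+1}:

  H_0: rank C_0 − rank ∂_1 = 6 − 5 = 1, and the invariant factors of ∂_1 are all 1, so H_0 ≅ Z.
  H_1: rank ker ∂_1 − rank ∂_2 = (12 − 5) − 6 = 1, and the invariant factors of ∂_2 are all 1, so H_1 ≅ Z.
  H_2: rank ker ∂_2 − rank ∂_3 = (6 − 6) − 0 = 0, and there is no ∂_3, so H_2 ≅ 0.

As a check, the Euler characteristic is 6 − 12 + 6 = 0, which agrees with 1 − 1 + 0 = 0.

H_0 = Z,  H_1 = Z,  H_2 = 0.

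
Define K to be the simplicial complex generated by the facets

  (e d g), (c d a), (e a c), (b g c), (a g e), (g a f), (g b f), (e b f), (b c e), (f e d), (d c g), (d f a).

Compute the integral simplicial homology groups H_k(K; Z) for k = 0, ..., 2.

H_0 ≅ Z,  H_1 ≅ Z/2Z,  H_2 = 0.

Fix the vertex order a < b < c < d < e < f < g and write every simplex with vertices in increasing order. Then dim K = 2 and the simplices of K are:

  0-simplices (7): a, b, c, d, e, f, g
  1-simplices (18): ac, ad, ae, af, ag, bc, be, bf, bg, cd, ce, cg, de, df, dg, ef, eg, fg
  2-simplices (12): acd, ace, adf, aeg, afg, bce, bcg, bef, bfg, cdg, def, deg

giving chain groups C_0 ≅ Z^7, C_1 ≅ Z^18, C_2 ≅ Z^12.

Boundary ∂_1: C_1 → C_0 maps an edge to its endpoints' difference, ∂[p,q] = q − p.
The resulting 7×18 matrix has rank 6, and its Smith normal form has invariant factors (1,1,1,1,1,1).

∂_2: C_2 → C_1 acts by ∂[p,q,r] = [q,r] − [p,r] + [p,q]. For instance
  ∂acd = cd − ad + ac,
  ∂aeg = eg − ag + ae.
The resulting 18×12 matrix has rank 12, and its Smith normal form has invariant factors (1,1,1,1,1,1,1,1,1,1,1,2).

From H_k ≅ ker(∂_k) / im(∂_{k+1}) we obtain:

  H_0: rank C_0 − rank ∂_1 = 7 − 6 = 1, and the invariant factors of ∂_1 are all 1, so H_0 ≅ Z.
  H_1: rank ker ∂_1 − rank ∂_2 = (18 − 6) − 12 = 0, and ∂_2 has invariant factor 2 > 1, so H_1 ≅ Z/2Z.
  H_2: rank ker ∂_2 − rank ∂_3 = (12 − 12) − 0 = 0, and there is no ∂_3, so H_2 ≅ 0.

As a check, the Euler characteristic is 7 − 18 + 12 = 1, which agrees with 1 − 0 + 0 = 1.
(K is a triangulation of the real projective plane RP^2.)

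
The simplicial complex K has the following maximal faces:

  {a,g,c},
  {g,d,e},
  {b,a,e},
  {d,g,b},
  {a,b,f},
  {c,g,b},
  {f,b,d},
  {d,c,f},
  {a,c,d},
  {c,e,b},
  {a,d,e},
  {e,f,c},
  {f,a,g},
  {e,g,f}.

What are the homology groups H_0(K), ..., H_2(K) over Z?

We work with the vertex ordering a < b < c < d < e < f < g. The simplices of K, each written with vertices in increasing order, are:

  0-simplices (7): a, b, c, d, e, f, g
  1-simplices (21): ab, ac, ad, ae, af, ag, bc, bd, be, bf, bg, cd, ce, cf, cg, de, df, dg, ef, eg, fg
  2-simplices (14): abe, abf, acd, acg, ade, afg, bce, bcg, bdf, bdg, cdf, cef, deg, efg

so the chain groups are C_0 ≅ Z^7, C_1 ≅ Z^21, C_2 ≅ Z^14.

∂_1: C_1 → C_0 maps an edge to its endpoints' difference, ∂[p,q] = q − p.
This gives a 7×21 integer matrix of rank 6; reducing to Smith normal form yields diagonal entries (1,1,1,1,1,1).

∂_2: C_2 → C_1 maps a triangle to the signed sum of its edges. For instance
  ∂abf = bf − af + ab,
  ∂bdg = dg − bg + bd.
As a 21×14 matrix over Z this has rank 13, with invariant factors (1,1,1,1,1,1,1,1,1,1,1,1,1).

From H_k ≅ ker(∂_k) / im(∂_{k+1}) we obtain:

  H_0: rank C_0 − rank ∂_1 = 7 − 6 = 1, and the invariant factors of ∂_1 are all 1, so H_0 ≅ Z.
  H_1: rank ker ∂_1 − rank ∂_2 = (21 − 6) − 13 = 2, and the invariant factors of ∂_2 are all 1, so H_1 ≅ Z^2.
  H_2: rank ker ∂_2 − rank ∂_3 = (14 − 13) − 0 = 1, and there is no ∂_3, so H_2 ≅ Z.

As a check, the Euler characteristic is 7 − 21 + 14 = 0, which agrees with 1 − 2 + 1 = 0.

H_0 ≅ Z,  H_1 ≅ Z^2,  H_2 ≅ Z.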